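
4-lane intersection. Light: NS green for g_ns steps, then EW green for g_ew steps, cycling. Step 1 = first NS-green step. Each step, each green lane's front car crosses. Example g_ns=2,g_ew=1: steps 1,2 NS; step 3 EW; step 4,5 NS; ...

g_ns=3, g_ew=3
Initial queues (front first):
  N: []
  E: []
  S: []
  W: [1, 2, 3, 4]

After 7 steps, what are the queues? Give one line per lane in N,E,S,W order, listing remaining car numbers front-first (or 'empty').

Step 1 [NS]: N:empty,E:wait,S:empty,W:wait | queues: N=0 E=0 S=0 W=4
Step 2 [NS]: N:empty,E:wait,S:empty,W:wait | queues: N=0 E=0 S=0 W=4
Step 3 [NS]: N:empty,E:wait,S:empty,W:wait | queues: N=0 E=0 S=0 W=4
Step 4 [EW]: N:wait,E:empty,S:wait,W:car1-GO | queues: N=0 E=0 S=0 W=3
Step 5 [EW]: N:wait,E:empty,S:wait,W:car2-GO | queues: N=0 E=0 S=0 W=2
Step 6 [EW]: N:wait,E:empty,S:wait,W:car3-GO | queues: N=0 E=0 S=0 W=1
Step 7 [NS]: N:empty,E:wait,S:empty,W:wait | queues: N=0 E=0 S=0 W=1

N: empty
E: empty
S: empty
W: 4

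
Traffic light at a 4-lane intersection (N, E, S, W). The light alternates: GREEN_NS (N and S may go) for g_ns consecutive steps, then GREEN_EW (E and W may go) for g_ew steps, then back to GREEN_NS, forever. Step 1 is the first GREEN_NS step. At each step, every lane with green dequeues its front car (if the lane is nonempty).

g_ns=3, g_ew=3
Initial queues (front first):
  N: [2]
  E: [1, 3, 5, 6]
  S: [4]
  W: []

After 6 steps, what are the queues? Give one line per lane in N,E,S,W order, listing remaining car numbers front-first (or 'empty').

Step 1 [NS]: N:car2-GO,E:wait,S:car4-GO,W:wait | queues: N=0 E=4 S=0 W=0
Step 2 [NS]: N:empty,E:wait,S:empty,W:wait | queues: N=0 E=4 S=0 W=0
Step 3 [NS]: N:empty,E:wait,S:empty,W:wait | queues: N=0 E=4 S=0 W=0
Step 4 [EW]: N:wait,E:car1-GO,S:wait,W:empty | queues: N=0 E=3 S=0 W=0
Step 5 [EW]: N:wait,E:car3-GO,S:wait,W:empty | queues: N=0 E=2 S=0 W=0
Step 6 [EW]: N:wait,E:car5-GO,S:wait,W:empty | queues: N=0 E=1 S=0 W=0

N: empty
E: 6
S: empty
W: empty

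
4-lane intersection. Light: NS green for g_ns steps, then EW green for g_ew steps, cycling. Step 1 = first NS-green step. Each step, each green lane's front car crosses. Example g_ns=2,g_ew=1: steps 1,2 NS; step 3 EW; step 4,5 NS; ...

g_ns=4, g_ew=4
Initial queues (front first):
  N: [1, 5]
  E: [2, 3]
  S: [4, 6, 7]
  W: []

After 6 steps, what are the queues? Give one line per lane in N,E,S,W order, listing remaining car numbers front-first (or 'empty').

Step 1 [NS]: N:car1-GO,E:wait,S:car4-GO,W:wait | queues: N=1 E=2 S=2 W=0
Step 2 [NS]: N:car5-GO,E:wait,S:car6-GO,W:wait | queues: N=0 E=2 S=1 W=0
Step 3 [NS]: N:empty,E:wait,S:car7-GO,W:wait | queues: N=0 E=2 S=0 W=0
Step 4 [NS]: N:empty,E:wait,S:empty,W:wait | queues: N=0 E=2 S=0 W=0
Step 5 [EW]: N:wait,E:car2-GO,S:wait,W:empty | queues: N=0 E=1 S=0 W=0
Step 6 [EW]: N:wait,E:car3-GO,S:wait,W:empty | queues: N=0 E=0 S=0 W=0

N: empty
E: empty
S: empty
W: empty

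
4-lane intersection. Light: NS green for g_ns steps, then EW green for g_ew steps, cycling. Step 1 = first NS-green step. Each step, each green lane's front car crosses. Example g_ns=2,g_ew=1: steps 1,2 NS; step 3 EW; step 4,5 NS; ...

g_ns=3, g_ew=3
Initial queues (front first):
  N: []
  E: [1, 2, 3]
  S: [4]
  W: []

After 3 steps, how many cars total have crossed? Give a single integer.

Answer: 1

Derivation:
Step 1 [NS]: N:empty,E:wait,S:car4-GO,W:wait | queues: N=0 E=3 S=0 W=0
Step 2 [NS]: N:empty,E:wait,S:empty,W:wait | queues: N=0 E=3 S=0 W=0
Step 3 [NS]: N:empty,E:wait,S:empty,W:wait | queues: N=0 E=3 S=0 W=0
Cars crossed by step 3: 1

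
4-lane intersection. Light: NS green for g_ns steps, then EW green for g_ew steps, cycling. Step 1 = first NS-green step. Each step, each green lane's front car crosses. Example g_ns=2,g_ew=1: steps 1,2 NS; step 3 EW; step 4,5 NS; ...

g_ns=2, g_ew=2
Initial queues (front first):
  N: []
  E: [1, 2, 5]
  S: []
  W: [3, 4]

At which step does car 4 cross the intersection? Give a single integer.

Step 1 [NS]: N:empty,E:wait,S:empty,W:wait | queues: N=0 E=3 S=0 W=2
Step 2 [NS]: N:empty,E:wait,S:empty,W:wait | queues: N=0 E=3 S=0 W=2
Step 3 [EW]: N:wait,E:car1-GO,S:wait,W:car3-GO | queues: N=0 E=2 S=0 W=1
Step 4 [EW]: N:wait,E:car2-GO,S:wait,W:car4-GO | queues: N=0 E=1 S=0 W=0
Step 5 [NS]: N:empty,E:wait,S:empty,W:wait | queues: N=0 E=1 S=0 W=0
Step 6 [NS]: N:empty,E:wait,S:empty,W:wait | queues: N=0 E=1 S=0 W=0
Step 7 [EW]: N:wait,E:car5-GO,S:wait,W:empty | queues: N=0 E=0 S=0 W=0
Car 4 crosses at step 4

4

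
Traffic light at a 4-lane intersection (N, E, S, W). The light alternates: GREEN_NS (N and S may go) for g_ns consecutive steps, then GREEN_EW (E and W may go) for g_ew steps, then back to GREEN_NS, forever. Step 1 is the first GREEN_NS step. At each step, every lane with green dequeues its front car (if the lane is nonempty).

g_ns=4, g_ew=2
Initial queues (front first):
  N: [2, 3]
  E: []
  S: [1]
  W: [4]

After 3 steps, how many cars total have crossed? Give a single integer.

Answer: 3

Derivation:
Step 1 [NS]: N:car2-GO,E:wait,S:car1-GO,W:wait | queues: N=1 E=0 S=0 W=1
Step 2 [NS]: N:car3-GO,E:wait,S:empty,W:wait | queues: N=0 E=0 S=0 W=1
Step 3 [NS]: N:empty,E:wait,S:empty,W:wait | queues: N=0 E=0 S=0 W=1
Cars crossed by step 3: 3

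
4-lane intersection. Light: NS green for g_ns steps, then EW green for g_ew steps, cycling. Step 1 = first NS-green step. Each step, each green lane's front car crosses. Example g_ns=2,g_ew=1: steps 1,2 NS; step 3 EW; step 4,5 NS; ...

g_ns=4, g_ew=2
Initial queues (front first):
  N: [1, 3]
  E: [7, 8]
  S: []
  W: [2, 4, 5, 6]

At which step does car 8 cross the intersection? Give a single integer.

Step 1 [NS]: N:car1-GO,E:wait,S:empty,W:wait | queues: N=1 E=2 S=0 W=4
Step 2 [NS]: N:car3-GO,E:wait,S:empty,W:wait | queues: N=0 E=2 S=0 W=4
Step 3 [NS]: N:empty,E:wait,S:empty,W:wait | queues: N=0 E=2 S=0 W=4
Step 4 [NS]: N:empty,E:wait,S:empty,W:wait | queues: N=0 E=2 S=0 W=4
Step 5 [EW]: N:wait,E:car7-GO,S:wait,W:car2-GO | queues: N=0 E=1 S=0 W=3
Step 6 [EW]: N:wait,E:car8-GO,S:wait,W:car4-GO | queues: N=0 E=0 S=0 W=2
Step 7 [NS]: N:empty,E:wait,S:empty,W:wait | queues: N=0 E=0 S=0 W=2
Step 8 [NS]: N:empty,E:wait,S:empty,W:wait | queues: N=0 E=0 S=0 W=2
Step 9 [NS]: N:empty,E:wait,S:empty,W:wait | queues: N=0 E=0 S=0 W=2
Step 10 [NS]: N:empty,E:wait,S:empty,W:wait | queues: N=0 E=0 S=0 W=2
Step 11 [EW]: N:wait,E:empty,S:wait,W:car5-GO | queues: N=0 E=0 S=0 W=1
Step 12 [EW]: N:wait,E:empty,S:wait,W:car6-GO | queues: N=0 E=0 S=0 W=0
Car 8 crosses at step 6

6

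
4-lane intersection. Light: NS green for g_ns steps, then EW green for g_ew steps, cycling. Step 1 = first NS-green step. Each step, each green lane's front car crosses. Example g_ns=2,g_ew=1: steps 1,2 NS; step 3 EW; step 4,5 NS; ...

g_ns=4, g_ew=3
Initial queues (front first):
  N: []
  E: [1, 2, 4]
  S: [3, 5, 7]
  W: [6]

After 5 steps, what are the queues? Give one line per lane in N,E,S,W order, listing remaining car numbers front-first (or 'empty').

Step 1 [NS]: N:empty,E:wait,S:car3-GO,W:wait | queues: N=0 E=3 S=2 W=1
Step 2 [NS]: N:empty,E:wait,S:car5-GO,W:wait | queues: N=0 E=3 S=1 W=1
Step 3 [NS]: N:empty,E:wait,S:car7-GO,W:wait | queues: N=0 E=3 S=0 W=1
Step 4 [NS]: N:empty,E:wait,S:empty,W:wait | queues: N=0 E=3 S=0 W=1
Step 5 [EW]: N:wait,E:car1-GO,S:wait,W:car6-GO | queues: N=0 E=2 S=0 W=0

N: empty
E: 2 4
S: empty
W: empty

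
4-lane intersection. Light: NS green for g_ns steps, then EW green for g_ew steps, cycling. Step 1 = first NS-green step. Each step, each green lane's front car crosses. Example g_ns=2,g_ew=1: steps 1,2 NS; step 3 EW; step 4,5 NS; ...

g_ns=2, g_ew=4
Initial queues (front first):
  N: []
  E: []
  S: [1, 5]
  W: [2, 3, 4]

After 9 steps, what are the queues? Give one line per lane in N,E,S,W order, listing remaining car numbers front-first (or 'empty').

Step 1 [NS]: N:empty,E:wait,S:car1-GO,W:wait | queues: N=0 E=0 S=1 W=3
Step 2 [NS]: N:empty,E:wait,S:car5-GO,W:wait | queues: N=0 E=0 S=0 W=3
Step 3 [EW]: N:wait,E:empty,S:wait,W:car2-GO | queues: N=0 E=0 S=0 W=2
Step 4 [EW]: N:wait,E:empty,S:wait,W:car3-GO | queues: N=0 E=0 S=0 W=1
Step 5 [EW]: N:wait,E:empty,S:wait,W:car4-GO | queues: N=0 E=0 S=0 W=0

N: empty
E: empty
S: empty
W: empty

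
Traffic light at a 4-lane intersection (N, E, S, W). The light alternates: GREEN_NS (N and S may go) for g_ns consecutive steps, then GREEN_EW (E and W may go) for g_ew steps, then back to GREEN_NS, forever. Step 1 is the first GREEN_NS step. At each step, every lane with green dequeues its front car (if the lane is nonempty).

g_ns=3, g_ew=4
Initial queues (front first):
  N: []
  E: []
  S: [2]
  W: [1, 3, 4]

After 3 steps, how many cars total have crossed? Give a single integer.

Step 1 [NS]: N:empty,E:wait,S:car2-GO,W:wait | queues: N=0 E=0 S=0 W=3
Step 2 [NS]: N:empty,E:wait,S:empty,W:wait | queues: N=0 E=0 S=0 W=3
Step 3 [NS]: N:empty,E:wait,S:empty,W:wait | queues: N=0 E=0 S=0 W=3
Cars crossed by step 3: 1

Answer: 1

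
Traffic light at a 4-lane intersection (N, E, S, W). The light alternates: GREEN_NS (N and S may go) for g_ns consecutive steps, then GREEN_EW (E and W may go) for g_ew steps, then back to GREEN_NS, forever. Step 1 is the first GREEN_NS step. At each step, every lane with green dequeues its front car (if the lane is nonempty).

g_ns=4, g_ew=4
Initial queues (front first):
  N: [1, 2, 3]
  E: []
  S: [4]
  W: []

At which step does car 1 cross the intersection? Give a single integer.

Step 1 [NS]: N:car1-GO,E:wait,S:car4-GO,W:wait | queues: N=2 E=0 S=0 W=0
Step 2 [NS]: N:car2-GO,E:wait,S:empty,W:wait | queues: N=1 E=0 S=0 W=0
Step 3 [NS]: N:car3-GO,E:wait,S:empty,W:wait | queues: N=0 E=0 S=0 W=0
Car 1 crosses at step 1

1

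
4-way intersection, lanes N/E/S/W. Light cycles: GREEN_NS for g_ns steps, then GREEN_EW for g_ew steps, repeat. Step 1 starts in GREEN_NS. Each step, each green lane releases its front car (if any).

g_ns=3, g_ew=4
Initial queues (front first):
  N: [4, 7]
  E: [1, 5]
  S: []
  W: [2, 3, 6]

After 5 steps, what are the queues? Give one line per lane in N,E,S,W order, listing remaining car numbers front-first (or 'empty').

Step 1 [NS]: N:car4-GO,E:wait,S:empty,W:wait | queues: N=1 E=2 S=0 W=3
Step 2 [NS]: N:car7-GO,E:wait,S:empty,W:wait | queues: N=0 E=2 S=0 W=3
Step 3 [NS]: N:empty,E:wait,S:empty,W:wait | queues: N=0 E=2 S=0 W=3
Step 4 [EW]: N:wait,E:car1-GO,S:wait,W:car2-GO | queues: N=0 E=1 S=0 W=2
Step 5 [EW]: N:wait,E:car5-GO,S:wait,W:car3-GO | queues: N=0 E=0 S=0 W=1

N: empty
E: empty
S: empty
W: 6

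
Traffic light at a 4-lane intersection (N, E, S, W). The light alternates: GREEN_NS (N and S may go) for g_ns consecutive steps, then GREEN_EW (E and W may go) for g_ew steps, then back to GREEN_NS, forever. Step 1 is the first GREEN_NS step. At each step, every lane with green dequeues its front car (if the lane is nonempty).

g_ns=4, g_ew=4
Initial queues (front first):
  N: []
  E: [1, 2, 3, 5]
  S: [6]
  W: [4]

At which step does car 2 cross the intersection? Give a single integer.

Step 1 [NS]: N:empty,E:wait,S:car6-GO,W:wait | queues: N=0 E=4 S=0 W=1
Step 2 [NS]: N:empty,E:wait,S:empty,W:wait | queues: N=0 E=4 S=0 W=1
Step 3 [NS]: N:empty,E:wait,S:empty,W:wait | queues: N=0 E=4 S=0 W=1
Step 4 [NS]: N:empty,E:wait,S:empty,W:wait | queues: N=0 E=4 S=0 W=1
Step 5 [EW]: N:wait,E:car1-GO,S:wait,W:car4-GO | queues: N=0 E=3 S=0 W=0
Step 6 [EW]: N:wait,E:car2-GO,S:wait,W:empty | queues: N=0 E=2 S=0 W=0
Step 7 [EW]: N:wait,E:car3-GO,S:wait,W:empty | queues: N=0 E=1 S=0 W=0
Step 8 [EW]: N:wait,E:car5-GO,S:wait,W:empty | queues: N=0 E=0 S=0 W=0
Car 2 crosses at step 6

6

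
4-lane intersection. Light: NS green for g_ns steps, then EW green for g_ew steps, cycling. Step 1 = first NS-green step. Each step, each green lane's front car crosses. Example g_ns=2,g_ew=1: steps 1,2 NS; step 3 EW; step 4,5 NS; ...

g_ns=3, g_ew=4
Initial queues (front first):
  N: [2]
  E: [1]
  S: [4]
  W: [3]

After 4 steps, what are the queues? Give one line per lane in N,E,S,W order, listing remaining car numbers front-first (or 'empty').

Step 1 [NS]: N:car2-GO,E:wait,S:car4-GO,W:wait | queues: N=0 E=1 S=0 W=1
Step 2 [NS]: N:empty,E:wait,S:empty,W:wait | queues: N=0 E=1 S=0 W=1
Step 3 [NS]: N:empty,E:wait,S:empty,W:wait | queues: N=0 E=1 S=0 W=1
Step 4 [EW]: N:wait,E:car1-GO,S:wait,W:car3-GO | queues: N=0 E=0 S=0 W=0

N: empty
E: empty
S: empty
W: empty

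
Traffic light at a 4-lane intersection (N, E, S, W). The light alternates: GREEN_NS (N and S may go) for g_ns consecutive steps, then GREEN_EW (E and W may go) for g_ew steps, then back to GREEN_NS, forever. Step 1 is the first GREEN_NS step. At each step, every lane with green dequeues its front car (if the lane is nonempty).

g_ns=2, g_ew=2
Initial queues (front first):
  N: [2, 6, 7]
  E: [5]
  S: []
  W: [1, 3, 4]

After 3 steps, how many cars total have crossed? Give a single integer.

Step 1 [NS]: N:car2-GO,E:wait,S:empty,W:wait | queues: N=2 E=1 S=0 W=3
Step 2 [NS]: N:car6-GO,E:wait,S:empty,W:wait | queues: N=1 E=1 S=0 W=3
Step 3 [EW]: N:wait,E:car5-GO,S:wait,W:car1-GO | queues: N=1 E=0 S=0 W=2
Cars crossed by step 3: 4

Answer: 4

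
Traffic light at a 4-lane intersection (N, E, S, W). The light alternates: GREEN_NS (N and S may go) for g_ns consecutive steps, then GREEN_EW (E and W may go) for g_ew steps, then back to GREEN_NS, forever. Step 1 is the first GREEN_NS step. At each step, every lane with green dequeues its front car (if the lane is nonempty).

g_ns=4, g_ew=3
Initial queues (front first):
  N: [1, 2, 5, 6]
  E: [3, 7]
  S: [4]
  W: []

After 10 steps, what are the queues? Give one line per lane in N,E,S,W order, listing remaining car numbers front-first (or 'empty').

Step 1 [NS]: N:car1-GO,E:wait,S:car4-GO,W:wait | queues: N=3 E=2 S=0 W=0
Step 2 [NS]: N:car2-GO,E:wait,S:empty,W:wait | queues: N=2 E=2 S=0 W=0
Step 3 [NS]: N:car5-GO,E:wait,S:empty,W:wait | queues: N=1 E=2 S=0 W=0
Step 4 [NS]: N:car6-GO,E:wait,S:empty,W:wait | queues: N=0 E=2 S=0 W=0
Step 5 [EW]: N:wait,E:car3-GO,S:wait,W:empty | queues: N=0 E=1 S=0 W=0
Step 6 [EW]: N:wait,E:car7-GO,S:wait,W:empty | queues: N=0 E=0 S=0 W=0

N: empty
E: empty
S: empty
W: empty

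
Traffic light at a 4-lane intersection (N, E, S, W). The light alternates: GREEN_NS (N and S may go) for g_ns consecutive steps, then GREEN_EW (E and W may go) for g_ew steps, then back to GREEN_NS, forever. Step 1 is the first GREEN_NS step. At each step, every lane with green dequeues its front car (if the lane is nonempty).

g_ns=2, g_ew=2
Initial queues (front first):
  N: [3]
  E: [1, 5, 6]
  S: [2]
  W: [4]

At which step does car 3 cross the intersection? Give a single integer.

Step 1 [NS]: N:car3-GO,E:wait,S:car2-GO,W:wait | queues: N=0 E=3 S=0 W=1
Step 2 [NS]: N:empty,E:wait,S:empty,W:wait | queues: N=0 E=3 S=0 W=1
Step 3 [EW]: N:wait,E:car1-GO,S:wait,W:car4-GO | queues: N=0 E=2 S=0 W=0
Step 4 [EW]: N:wait,E:car5-GO,S:wait,W:empty | queues: N=0 E=1 S=0 W=0
Step 5 [NS]: N:empty,E:wait,S:empty,W:wait | queues: N=0 E=1 S=0 W=0
Step 6 [NS]: N:empty,E:wait,S:empty,W:wait | queues: N=0 E=1 S=0 W=0
Step 7 [EW]: N:wait,E:car6-GO,S:wait,W:empty | queues: N=0 E=0 S=0 W=0
Car 3 crosses at step 1

1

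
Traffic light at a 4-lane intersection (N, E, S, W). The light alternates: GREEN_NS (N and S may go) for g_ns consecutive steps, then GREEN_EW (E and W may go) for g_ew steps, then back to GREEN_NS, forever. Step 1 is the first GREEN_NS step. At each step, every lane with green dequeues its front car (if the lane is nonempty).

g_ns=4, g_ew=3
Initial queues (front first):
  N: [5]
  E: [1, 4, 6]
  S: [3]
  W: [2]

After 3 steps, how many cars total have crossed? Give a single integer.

Answer: 2

Derivation:
Step 1 [NS]: N:car5-GO,E:wait,S:car3-GO,W:wait | queues: N=0 E=3 S=0 W=1
Step 2 [NS]: N:empty,E:wait,S:empty,W:wait | queues: N=0 E=3 S=0 W=1
Step 3 [NS]: N:empty,E:wait,S:empty,W:wait | queues: N=0 E=3 S=0 W=1
Cars crossed by step 3: 2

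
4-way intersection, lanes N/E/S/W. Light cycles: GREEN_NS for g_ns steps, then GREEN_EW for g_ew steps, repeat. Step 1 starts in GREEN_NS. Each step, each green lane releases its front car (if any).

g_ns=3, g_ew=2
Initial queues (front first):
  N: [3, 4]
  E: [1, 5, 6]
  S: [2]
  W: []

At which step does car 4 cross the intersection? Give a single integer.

Step 1 [NS]: N:car3-GO,E:wait,S:car2-GO,W:wait | queues: N=1 E=3 S=0 W=0
Step 2 [NS]: N:car4-GO,E:wait,S:empty,W:wait | queues: N=0 E=3 S=0 W=0
Step 3 [NS]: N:empty,E:wait,S:empty,W:wait | queues: N=0 E=3 S=0 W=0
Step 4 [EW]: N:wait,E:car1-GO,S:wait,W:empty | queues: N=0 E=2 S=0 W=0
Step 5 [EW]: N:wait,E:car5-GO,S:wait,W:empty | queues: N=0 E=1 S=0 W=0
Step 6 [NS]: N:empty,E:wait,S:empty,W:wait | queues: N=0 E=1 S=0 W=0
Step 7 [NS]: N:empty,E:wait,S:empty,W:wait | queues: N=0 E=1 S=0 W=0
Step 8 [NS]: N:empty,E:wait,S:empty,W:wait | queues: N=0 E=1 S=0 W=0
Step 9 [EW]: N:wait,E:car6-GO,S:wait,W:empty | queues: N=0 E=0 S=0 W=0
Car 4 crosses at step 2

2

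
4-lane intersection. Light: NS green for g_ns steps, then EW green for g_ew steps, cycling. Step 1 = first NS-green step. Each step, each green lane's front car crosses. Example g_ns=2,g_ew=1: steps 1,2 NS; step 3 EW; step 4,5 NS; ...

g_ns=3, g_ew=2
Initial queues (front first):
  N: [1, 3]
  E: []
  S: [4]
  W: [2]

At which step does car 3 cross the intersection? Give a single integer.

Step 1 [NS]: N:car1-GO,E:wait,S:car4-GO,W:wait | queues: N=1 E=0 S=0 W=1
Step 2 [NS]: N:car3-GO,E:wait,S:empty,W:wait | queues: N=0 E=0 S=0 W=1
Step 3 [NS]: N:empty,E:wait,S:empty,W:wait | queues: N=0 E=0 S=0 W=1
Step 4 [EW]: N:wait,E:empty,S:wait,W:car2-GO | queues: N=0 E=0 S=0 W=0
Car 3 crosses at step 2

2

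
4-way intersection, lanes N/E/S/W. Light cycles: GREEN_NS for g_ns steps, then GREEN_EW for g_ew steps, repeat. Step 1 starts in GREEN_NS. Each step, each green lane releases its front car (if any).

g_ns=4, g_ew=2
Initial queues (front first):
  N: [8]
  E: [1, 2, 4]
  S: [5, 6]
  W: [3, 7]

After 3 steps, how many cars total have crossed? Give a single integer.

Step 1 [NS]: N:car8-GO,E:wait,S:car5-GO,W:wait | queues: N=0 E=3 S=1 W=2
Step 2 [NS]: N:empty,E:wait,S:car6-GO,W:wait | queues: N=0 E=3 S=0 W=2
Step 3 [NS]: N:empty,E:wait,S:empty,W:wait | queues: N=0 E=3 S=0 W=2
Cars crossed by step 3: 3

Answer: 3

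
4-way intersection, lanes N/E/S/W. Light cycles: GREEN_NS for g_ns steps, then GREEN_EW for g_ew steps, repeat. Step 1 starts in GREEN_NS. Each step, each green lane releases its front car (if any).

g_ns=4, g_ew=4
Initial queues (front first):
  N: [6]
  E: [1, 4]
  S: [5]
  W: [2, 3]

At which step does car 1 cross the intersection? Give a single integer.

Step 1 [NS]: N:car6-GO,E:wait,S:car5-GO,W:wait | queues: N=0 E=2 S=0 W=2
Step 2 [NS]: N:empty,E:wait,S:empty,W:wait | queues: N=0 E=2 S=0 W=2
Step 3 [NS]: N:empty,E:wait,S:empty,W:wait | queues: N=0 E=2 S=0 W=2
Step 4 [NS]: N:empty,E:wait,S:empty,W:wait | queues: N=0 E=2 S=0 W=2
Step 5 [EW]: N:wait,E:car1-GO,S:wait,W:car2-GO | queues: N=0 E=1 S=0 W=1
Step 6 [EW]: N:wait,E:car4-GO,S:wait,W:car3-GO | queues: N=0 E=0 S=0 W=0
Car 1 crosses at step 5

5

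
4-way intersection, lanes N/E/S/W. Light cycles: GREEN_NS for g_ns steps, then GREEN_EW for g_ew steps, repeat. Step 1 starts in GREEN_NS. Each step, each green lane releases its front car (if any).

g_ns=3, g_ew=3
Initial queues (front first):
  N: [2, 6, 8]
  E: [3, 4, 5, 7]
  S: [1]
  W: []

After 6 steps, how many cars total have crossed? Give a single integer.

Step 1 [NS]: N:car2-GO,E:wait,S:car1-GO,W:wait | queues: N=2 E=4 S=0 W=0
Step 2 [NS]: N:car6-GO,E:wait,S:empty,W:wait | queues: N=1 E=4 S=0 W=0
Step 3 [NS]: N:car8-GO,E:wait,S:empty,W:wait | queues: N=0 E=4 S=0 W=0
Step 4 [EW]: N:wait,E:car3-GO,S:wait,W:empty | queues: N=0 E=3 S=0 W=0
Step 5 [EW]: N:wait,E:car4-GO,S:wait,W:empty | queues: N=0 E=2 S=0 W=0
Step 6 [EW]: N:wait,E:car5-GO,S:wait,W:empty | queues: N=0 E=1 S=0 W=0
Cars crossed by step 6: 7

Answer: 7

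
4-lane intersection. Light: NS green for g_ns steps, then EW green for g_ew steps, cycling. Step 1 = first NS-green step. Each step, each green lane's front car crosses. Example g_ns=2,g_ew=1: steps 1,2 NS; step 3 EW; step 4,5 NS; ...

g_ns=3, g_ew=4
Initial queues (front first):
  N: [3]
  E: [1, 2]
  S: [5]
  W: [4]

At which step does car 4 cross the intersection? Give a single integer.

Step 1 [NS]: N:car3-GO,E:wait,S:car5-GO,W:wait | queues: N=0 E=2 S=0 W=1
Step 2 [NS]: N:empty,E:wait,S:empty,W:wait | queues: N=0 E=2 S=0 W=1
Step 3 [NS]: N:empty,E:wait,S:empty,W:wait | queues: N=0 E=2 S=0 W=1
Step 4 [EW]: N:wait,E:car1-GO,S:wait,W:car4-GO | queues: N=0 E=1 S=0 W=0
Step 5 [EW]: N:wait,E:car2-GO,S:wait,W:empty | queues: N=0 E=0 S=0 W=0
Car 4 crosses at step 4

4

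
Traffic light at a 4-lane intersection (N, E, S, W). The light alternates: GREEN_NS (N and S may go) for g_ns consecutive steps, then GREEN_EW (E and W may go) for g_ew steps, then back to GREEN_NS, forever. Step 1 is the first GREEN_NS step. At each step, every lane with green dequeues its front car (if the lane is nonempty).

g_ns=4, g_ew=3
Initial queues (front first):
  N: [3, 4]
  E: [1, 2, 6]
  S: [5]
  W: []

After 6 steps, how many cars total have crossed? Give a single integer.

Step 1 [NS]: N:car3-GO,E:wait,S:car5-GO,W:wait | queues: N=1 E=3 S=0 W=0
Step 2 [NS]: N:car4-GO,E:wait,S:empty,W:wait | queues: N=0 E=3 S=0 W=0
Step 3 [NS]: N:empty,E:wait,S:empty,W:wait | queues: N=0 E=3 S=0 W=0
Step 4 [NS]: N:empty,E:wait,S:empty,W:wait | queues: N=0 E=3 S=0 W=0
Step 5 [EW]: N:wait,E:car1-GO,S:wait,W:empty | queues: N=0 E=2 S=0 W=0
Step 6 [EW]: N:wait,E:car2-GO,S:wait,W:empty | queues: N=0 E=1 S=0 W=0
Cars crossed by step 6: 5

Answer: 5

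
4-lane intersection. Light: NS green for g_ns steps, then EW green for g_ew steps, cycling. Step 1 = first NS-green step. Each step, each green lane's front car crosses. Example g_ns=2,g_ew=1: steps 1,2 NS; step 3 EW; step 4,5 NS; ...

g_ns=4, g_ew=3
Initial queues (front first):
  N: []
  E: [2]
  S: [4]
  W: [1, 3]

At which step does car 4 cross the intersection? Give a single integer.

Step 1 [NS]: N:empty,E:wait,S:car4-GO,W:wait | queues: N=0 E=1 S=0 W=2
Step 2 [NS]: N:empty,E:wait,S:empty,W:wait | queues: N=0 E=1 S=0 W=2
Step 3 [NS]: N:empty,E:wait,S:empty,W:wait | queues: N=0 E=1 S=0 W=2
Step 4 [NS]: N:empty,E:wait,S:empty,W:wait | queues: N=0 E=1 S=0 W=2
Step 5 [EW]: N:wait,E:car2-GO,S:wait,W:car1-GO | queues: N=0 E=0 S=0 W=1
Step 6 [EW]: N:wait,E:empty,S:wait,W:car3-GO | queues: N=0 E=0 S=0 W=0
Car 4 crosses at step 1

1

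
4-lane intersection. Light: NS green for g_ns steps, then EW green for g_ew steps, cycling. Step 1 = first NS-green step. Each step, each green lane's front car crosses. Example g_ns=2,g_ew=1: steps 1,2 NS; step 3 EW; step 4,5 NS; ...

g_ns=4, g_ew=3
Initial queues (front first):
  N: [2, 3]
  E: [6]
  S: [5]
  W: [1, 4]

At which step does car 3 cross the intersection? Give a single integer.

Step 1 [NS]: N:car2-GO,E:wait,S:car5-GO,W:wait | queues: N=1 E=1 S=0 W=2
Step 2 [NS]: N:car3-GO,E:wait,S:empty,W:wait | queues: N=0 E=1 S=0 W=2
Step 3 [NS]: N:empty,E:wait,S:empty,W:wait | queues: N=0 E=1 S=0 W=2
Step 4 [NS]: N:empty,E:wait,S:empty,W:wait | queues: N=0 E=1 S=0 W=2
Step 5 [EW]: N:wait,E:car6-GO,S:wait,W:car1-GO | queues: N=0 E=0 S=0 W=1
Step 6 [EW]: N:wait,E:empty,S:wait,W:car4-GO | queues: N=0 E=0 S=0 W=0
Car 3 crosses at step 2

2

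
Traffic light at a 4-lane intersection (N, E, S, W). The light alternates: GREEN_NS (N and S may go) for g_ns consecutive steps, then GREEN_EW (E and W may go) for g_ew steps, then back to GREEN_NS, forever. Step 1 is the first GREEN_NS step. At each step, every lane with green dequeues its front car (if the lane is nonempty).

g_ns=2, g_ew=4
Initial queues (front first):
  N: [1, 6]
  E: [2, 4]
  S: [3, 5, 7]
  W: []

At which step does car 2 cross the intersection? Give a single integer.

Step 1 [NS]: N:car1-GO,E:wait,S:car3-GO,W:wait | queues: N=1 E=2 S=2 W=0
Step 2 [NS]: N:car6-GO,E:wait,S:car5-GO,W:wait | queues: N=0 E=2 S=1 W=0
Step 3 [EW]: N:wait,E:car2-GO,S:wait,W:empty | queues: N=0 E=1 S=1 W=0
Step 4 [EW]: N:wait,E:car4-GO,S:wait,W:empty | queues: N=0 E=0 S=1 W=0
Step 5 [EW]: N:wait,E:empty,S:wait,W:empty | queues: N=0 E=0 S=1 W=0
Step 6 [EW]: N:wait,E:empty,S:wait,W:empty | queues: N=0 E=0 S=1 W=0
Step 7 [NS]: N:empty,E:wait,S:car7-GO,W:wait | queues: N=0 E=0 S=0 W=0
Car 2 crosses at step 3

3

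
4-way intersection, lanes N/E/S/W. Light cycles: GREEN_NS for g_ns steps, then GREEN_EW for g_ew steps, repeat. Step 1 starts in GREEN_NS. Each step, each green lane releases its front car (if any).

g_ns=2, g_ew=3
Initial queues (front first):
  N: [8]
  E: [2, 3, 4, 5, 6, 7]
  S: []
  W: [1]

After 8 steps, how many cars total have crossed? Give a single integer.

Answer: 6

Derivation:
Step 1 [NS]: N:car8-GO,E:wait,S:empty,W:wait | queues: N=0 E=6 S=0 W=1
Step 2 [NS]: N:empty,E:wait,S:empty,W:wait | queues: N=0 E=6 S=0 W=1
Step 3 [EW]: N:wait,E:car2-GO,S:wait,W:car1-GO | queues: N=0 E=5 S=0 W=0
Step 4 [EW]: N:wait,E:car3-GO,S:wait,W:empty | queues: N=0 E=4 S=0 W=0
Step 5 [EW]: N:wait,E:car4-GO,S:wait,W:empty | queues: N=0 E=3 S=0 W=0
Step 6 [NS]: N:empty,E:wait,S:empty,W:wait | queues: N=0 E=3 S=0 W=0
Step 7 [NS]: N:empty,E:wait,S:empty,W:wait | queues: N=0 E=3 S=0 W=0
Step 8 [EW]: N:wait,E:car5-GO,S:wait,W:empty | queues: N=0 E=2 S=0 W=0
Cars crossed by step 8: 6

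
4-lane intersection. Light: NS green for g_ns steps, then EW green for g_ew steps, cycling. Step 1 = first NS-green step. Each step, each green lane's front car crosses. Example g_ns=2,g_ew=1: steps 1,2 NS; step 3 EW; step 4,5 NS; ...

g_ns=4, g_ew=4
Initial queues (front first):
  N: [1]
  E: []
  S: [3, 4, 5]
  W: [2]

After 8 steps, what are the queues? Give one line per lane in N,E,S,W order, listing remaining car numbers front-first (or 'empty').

Step 1 [NS]: N:car1-GO,E:wait,S:car3-GO,W:wait | queues: N=0 E=0 S=2 W=1
Step 2 [NS]: N:empty,E:wait,S:car4-GO,W:wait | queues: N=0 E=0 S=1 W=1
Step 3 [NS]: N:empty,E:wait,S:car5-GO,W:wait | queues: N=0 E=0 S=0 W=1
Step 4 [NS]: N:empty,E:wait,S:empty,W:wait | queues: N=0 E=0 S=0 W=1
Step 5 [EW]: N:wait,E:empty,S:wait,W:car2-GO | queues: N=0 E=0 S=0 W=0

N: empty
E: empty
S: empty
W: empty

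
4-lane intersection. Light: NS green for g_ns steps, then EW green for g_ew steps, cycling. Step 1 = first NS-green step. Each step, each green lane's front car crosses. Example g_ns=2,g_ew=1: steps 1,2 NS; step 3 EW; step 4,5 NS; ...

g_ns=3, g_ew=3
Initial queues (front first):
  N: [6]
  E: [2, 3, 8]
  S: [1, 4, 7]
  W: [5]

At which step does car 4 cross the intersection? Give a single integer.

Step 1 [NS]: N:car6-GO,E:wait,S:car1-GO,W:wait | queues: N=0 E=3 S=2 W=1
Step 2 [NS]: N:empty,E:wait,S:car4-GO,W:wait | queues: N=0 E=3 S=1 W=1
Step 3 [NS]: N:empty,E:wait,S:car7-GO,W:wait | queues: N=0 E=3 S=0 W=1
Step 4 [EW]: N:wait,E:car2-GO,S:wait,W:car5-GO | queues: N=0 E=2 S=0 W=0
Step 5 [EW]: N:wait,E:car3-GO,S:wait,W:empty | queues: N=0 E=1 S=0 W=0
Step 6 [EW]: N:wait,E:car8-GO,S:wait,W:empty | queues: N=0 E=0 S=0 W=0
Car 4 crosses at step 2

2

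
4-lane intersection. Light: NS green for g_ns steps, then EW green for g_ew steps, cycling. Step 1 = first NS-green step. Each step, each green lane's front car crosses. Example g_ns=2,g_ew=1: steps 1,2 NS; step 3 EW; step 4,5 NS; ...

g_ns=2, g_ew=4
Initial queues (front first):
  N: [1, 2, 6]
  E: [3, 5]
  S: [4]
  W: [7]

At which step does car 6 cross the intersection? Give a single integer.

Step 1 [NS]: N:car1-GO,E:wait,S:car4-GO,W:wait | queues: N=2 E=2 S=0 W=1
Step 2 [NS]: N:car2-GO,E:wait,S:empty,W:wait | queues: N=1 E=2 S=0 W=1
Step 3 [EW]: N:wait,E:car3-GO,S:wait,W:car7-GO | queues: N=1 E=1 S=0 W=0
Step 4 [EW]: N:wait,E:car5-GO,S:wait,W:empty | queues: N=1 E=0 S=0 W=0
Step 5 [EW]: N:wait,E:empty,S:wait,W:empty | queues: N=1 E=0 S=0 W=0
Step 6 [EW]: N:wait,E:empty,S:wait,W:empty | queues: N=1 E=0 S=0 W=0
Step 7 [NS]: N:car6-GO,E:wait,S:empty,W:wait | queues: N=0 E=0 S=0 W=0
Car 6 crosses at step 7

7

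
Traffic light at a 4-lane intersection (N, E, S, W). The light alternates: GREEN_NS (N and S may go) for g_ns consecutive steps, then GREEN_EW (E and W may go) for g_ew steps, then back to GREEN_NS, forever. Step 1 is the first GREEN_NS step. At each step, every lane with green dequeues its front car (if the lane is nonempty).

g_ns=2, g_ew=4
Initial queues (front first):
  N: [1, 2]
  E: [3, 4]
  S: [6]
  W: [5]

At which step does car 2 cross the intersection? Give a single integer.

Step 1 [NS]: N:car1-GO,E:wait,S:car6-GO,W:wait | queues: N=1 E=2 S=0 W=1
Step 2 [NS]: N:car2-GO,E:wait,S:empty,W:wait | queues: N=0 E=2 S=0 W=1
Step 3 [EW]: N:wait,E:car3-GO,S:wait,W:car5-GO | queues: N=0 E=1 S=0 W=0
Step 4 [EW]: N:wait,E:car4-GO,S:wait,W:empty | queues: N=0 E=0 S=0 W=0
Car 2 crosses at step 2

2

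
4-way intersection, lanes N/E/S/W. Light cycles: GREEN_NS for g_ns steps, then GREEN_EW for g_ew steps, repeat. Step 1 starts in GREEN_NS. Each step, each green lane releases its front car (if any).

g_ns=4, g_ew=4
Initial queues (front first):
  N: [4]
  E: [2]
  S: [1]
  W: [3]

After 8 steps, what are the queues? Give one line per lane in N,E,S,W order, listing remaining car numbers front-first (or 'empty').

Step 1 [NS]: N:car4-GO,E:wait,S:car1-GO,W:wait | queues: N=0 E=1 S=0 W=1
Step 2 [NS]: N:empty,E:wait,S:empty,W:wait | queues: N=0 E=1 S=0 W=1
Step 3 [NS]: N:empty,E:wait,S:empty,W:wait | queues: N=0 E=1 S=0 W=1
Step 4 [NS]: N:empty,E:wait,S:empty,W:wait | queues: N=0 E=1 S=0 W=1
Step 5 [EW]: N:wait,E:car2-GO,S:wait,W:car3-GO | queues: N=0 E=0 S=0 W=0

N: empty
E: empty
S: empty
W: empty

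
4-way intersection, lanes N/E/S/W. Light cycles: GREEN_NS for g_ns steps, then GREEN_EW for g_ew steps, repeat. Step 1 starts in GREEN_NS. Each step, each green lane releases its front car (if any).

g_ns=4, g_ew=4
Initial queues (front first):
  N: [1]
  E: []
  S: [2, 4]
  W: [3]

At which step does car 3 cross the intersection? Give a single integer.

Step 1 [NS]: N:car1-GO,E:wait,S:car2-GO,W:wait | queues: N=0 E=0 S=1 W=1
Step 2 [NS]: N:empty,E:wait,S:car4-GO,W:wait | queues: N=0 E=0 S=0 W=1
Step 3 [NS]: N:empty,E:wait,S:empty,W:wait | queues: N=0 E=0 S=0 W=1
Step 4 [NS]: N:empty,E:wait,S:empty,W:wait | queues: N=0 E=0 S=0 W=1
Step 5 [EW]: N:wait,E:empty,S:wait,W:car3-GO | queues: N=0 E=0 S=0 W=0
Car 3 crosses at step 5

5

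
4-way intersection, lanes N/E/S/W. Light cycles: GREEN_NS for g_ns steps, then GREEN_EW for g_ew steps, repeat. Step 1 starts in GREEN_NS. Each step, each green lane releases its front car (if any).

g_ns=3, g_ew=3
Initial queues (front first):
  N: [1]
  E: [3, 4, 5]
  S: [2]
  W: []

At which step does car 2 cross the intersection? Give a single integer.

Step 1 [NS]: N:car1-GO,E:wait,S:car2-GO,W:wait | queues: N=0 E=3 S=0 W=0
Step 2 [NS]: N:empty,E:wait,S:empty,W:wait | queues: N=0 E=3 S=0 W=0
Step 3 [NS]: N:empty,E:wait,S:empty,W:wait | queues: N=0 E=3 S=0 W=0
Step 4 [EW]: N:wait,E:car3-GO,S:wait,W:empty | queues: N=0 E=2 S=0 W=0
Step 5 [EW]: N:wait,E:car4-GO,S:wait,W:empty | queues: N=0 E=1 S=0 W=0
Step 6 [EW]: N:wait,E:car5-GO,S:wait,W:empty | queues: N=0 E=0 S=0 W=0
Car 2 crosses at step 1

1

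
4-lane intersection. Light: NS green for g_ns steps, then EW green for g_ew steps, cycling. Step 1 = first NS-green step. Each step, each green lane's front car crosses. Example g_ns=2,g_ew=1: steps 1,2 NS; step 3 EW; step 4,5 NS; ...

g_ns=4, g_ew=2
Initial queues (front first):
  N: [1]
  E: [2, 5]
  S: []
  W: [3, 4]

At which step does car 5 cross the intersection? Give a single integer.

Step 1 [NS]: N:car1-GO,E:wait,S:empty,W:wait | queues: N=0 E=2 S=0 W=2
Step 2 [NS]: N:empty,E:wait,S:empty,W:wait | queues: N=0 E=2 S=0 W=2
Step 3 [NS]: N:empty,E:wait,S:empty,W:wait | queues: N=0 E=2 S=0 W=2
Step 4 [NS]: N:empty,E:wait,S:empty,W:wait | queues: N=0 E=2 S=0 W=2
Step 5 [EW]: N:wait,E:car2-GO,S:wait,W:car3-GO | queues: N=0 E=1 S=0 W=1
Step 6 [EW]: N:wait,E:car5-GO,S:wait,W:car4-GO | queues: N=0 E=0 S=0 W=0
Car 5 crosses at step 6

6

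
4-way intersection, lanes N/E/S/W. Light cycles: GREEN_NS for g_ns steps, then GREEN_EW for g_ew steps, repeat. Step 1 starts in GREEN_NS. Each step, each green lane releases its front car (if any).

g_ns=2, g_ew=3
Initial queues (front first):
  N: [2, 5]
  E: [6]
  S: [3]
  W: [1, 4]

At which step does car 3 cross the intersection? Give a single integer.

Step 1 [NS]: N:car2-GO,E:wait,S:car3-GO,W:wait | queues: N=1 E=1 S=0 W=2
Step 2 [NS]: N:car5-GO,E:wait,S:empty,W:wait | queues: N=0 E=1 S=0 W=2
Step 3 [EW]: N:wait,E:car6-GO,S:wait,W:car1-GO | queues: N=0 E=0 S=0 W=1
Step 4 [EW]: N:wait,E:empty,S:wait,W:car4-GO | queues: N=0 E=0 S=0 W=0
Car 3 crosses at step 1

1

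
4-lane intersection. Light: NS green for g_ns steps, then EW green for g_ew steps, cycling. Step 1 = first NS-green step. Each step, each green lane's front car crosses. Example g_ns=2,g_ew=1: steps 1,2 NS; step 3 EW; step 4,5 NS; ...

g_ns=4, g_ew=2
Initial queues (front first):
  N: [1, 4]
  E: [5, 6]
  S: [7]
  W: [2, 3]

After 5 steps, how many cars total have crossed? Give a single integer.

Answer: 5

Derivation:
Step 1 [NS]: N:car1-GO,E:wait,S:car7-GO,W:wait | queues: N=1 E=2 S=0 W=2
Step 2 [NS]: N:car4-GO,E:wait,S:empty,W:wait | queues: N=0 E=2 S=0 W=2
Step 3 [NS]: N:empty,E:wait,S:empty,W:wait | queues: N=0 E=2 S=0 W=2
Step 4 [NS]: N:empty,E:wait,S:empty,W:wait | queues: N=0 E=2 S=0 W=2
Step 5 [EW]: N:wait,E:car5-GO,S:wait,W:car2-GO | queues: N=0 E=1 S=0 W=1
Cars crossed by step 5: 5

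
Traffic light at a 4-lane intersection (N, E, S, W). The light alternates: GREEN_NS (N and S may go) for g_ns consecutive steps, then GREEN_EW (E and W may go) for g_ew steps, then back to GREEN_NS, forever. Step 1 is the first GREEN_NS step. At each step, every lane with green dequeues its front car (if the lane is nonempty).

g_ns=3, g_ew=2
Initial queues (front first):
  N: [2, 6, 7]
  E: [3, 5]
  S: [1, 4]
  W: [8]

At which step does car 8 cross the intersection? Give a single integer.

Step 1 [NS]: N:car2-GO,E:wait,S:car1-GO,W:wait | queues: N=2 E=2 S=1 W=1
Step 2 [NS]: N:car6-GO,E:wait,S:car4-GO,W:wait | queues: N=1 E=2 S=0 W=1
Step 3 [NS]: N:car7-GO,E:wait,S:empty,W:wait | queues: N=0 E=2 S=0 W=1
Step 4 [EW]: N:wait,E:car3-GO,S:wait,W:car8-GO | queues: N=0 E=1 S=0 W=0
Step 5 [EW]: N:wait,E:car5-GO,S:wait,W:empty | queues: N=0 E=0 S=0 W=0
Car 8 crosses at step 4

4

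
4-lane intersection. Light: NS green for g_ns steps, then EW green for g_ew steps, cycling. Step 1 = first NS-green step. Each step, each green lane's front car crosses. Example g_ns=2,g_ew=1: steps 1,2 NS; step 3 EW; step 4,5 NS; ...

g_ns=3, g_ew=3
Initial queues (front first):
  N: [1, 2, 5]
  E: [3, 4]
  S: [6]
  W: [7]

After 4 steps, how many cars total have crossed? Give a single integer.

Step 1 [NS]: N:car1-GO,E:wait,S:car6-GO,W:wait | queues: N=2 E=2 S=0 W=1
Step 2 [NS]: N:car2-GO,E:wait,S:empty,W:wait | queues: N=1 E=2 S=0 W=1
Step 3 [NS]: N:car5-GO,E:wait,S:empty,W:wait | queues: N=0 E=2 S=0 W=1
Step 4 [EW]: N:wait,E:car3-GO,S:wait,W:car7-GO | queues: N=0 E=1 S=0 W=0
Cars crossed by step 4: 6

Answer: 6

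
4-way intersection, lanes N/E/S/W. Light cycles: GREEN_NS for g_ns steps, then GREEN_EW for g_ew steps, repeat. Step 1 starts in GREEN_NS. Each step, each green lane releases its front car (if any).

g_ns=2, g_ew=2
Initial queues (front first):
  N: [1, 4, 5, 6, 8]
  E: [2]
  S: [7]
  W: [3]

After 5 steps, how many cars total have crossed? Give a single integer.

Answer: 6

Derivation:
Step 1 [NS]: N:car1-GO,E:wait,S:car7-GO,W:wait | queues: N=4 E=1 S=0 W=1
Step 2 [NS]: N:car4-GO,E:wait,S:empty,W:wait | queues: N=3 E=1 S=0 W=1
Step 3 [EW]: N:wait,E:car2-GO,S:wait,W:car3-GO | queues: N=3 E=0 S=0 W=0
Step 4 [EW]: N:wait,E:empty,S:wait,W:empty | queues: N=3 E=0 S=0 W=0
Step 5 [NS]: N:car5-GO,E:wait,S:empty,W:wait | queues: N=2 E=0 S=0 W=0
Cars crossed by step 5: 6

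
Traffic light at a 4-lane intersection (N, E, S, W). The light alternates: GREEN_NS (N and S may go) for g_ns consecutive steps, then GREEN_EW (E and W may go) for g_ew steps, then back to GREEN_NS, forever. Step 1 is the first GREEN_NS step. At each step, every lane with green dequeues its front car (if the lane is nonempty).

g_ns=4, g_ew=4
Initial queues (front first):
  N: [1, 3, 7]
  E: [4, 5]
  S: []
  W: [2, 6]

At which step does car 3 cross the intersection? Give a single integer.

Step 1 [NS]: N:car1-GO,E:wait,S:empty,W:wait | queues: N=2 E=2 S=0 W=2
Step 2 [NS]: N:car3-GO,E:wait,S:empty,W:wait | queues: N=1 E=2 S=0 W=2
Step 3 [NS]: N:car7-GO,E:wait,S:empty,W:wait | queues: N=0 E=2 S=0 W=2
Step 4 [NS]: N:empty,E:wait,S:empty,W:wait | queues: N=0 E=2 S=0 W=2
Step 5 [EW]: N:wait,E:car4-GO,S:wait,W:car2-GO | queues: N=0 E=1 S=0 W=1
Step 6 [EW]: N:wait,E:car5-GO,S:wait,W:car6-GO | queues: N=0 E=0 S=0 W=0
Car 3 crosses at step 2

2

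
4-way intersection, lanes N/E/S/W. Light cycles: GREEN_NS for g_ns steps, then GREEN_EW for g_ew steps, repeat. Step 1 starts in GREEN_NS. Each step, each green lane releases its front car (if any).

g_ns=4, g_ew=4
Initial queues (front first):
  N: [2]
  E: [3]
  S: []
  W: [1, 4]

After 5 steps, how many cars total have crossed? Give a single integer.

Answer: 3

Derivation:
Step 1 [NS]: N:car2-GO,E:wait,S:empty,W:wait | queues: N=0 E=1 S=0 W=2
Step 2 [NS]: N:empty,E:wait,S:empty,W:wait | queues: N=0 E=1 S=0 W=2
Step 3 [NS]: N:empty,E:wait,S:empty,W:wait | queues: N=0 E=1 S=0 W=2
Step 4 [NS]: N:empty,E:wait,S:empty,W:wait | queues: N=0 E=1 S=0 W=2
Step 5 [EW]: N:wait,E:car3-GO,S:wait,W:car1-GO | queues: N=0 E=0 S=0 W=1
Cars crossed by step 5: 3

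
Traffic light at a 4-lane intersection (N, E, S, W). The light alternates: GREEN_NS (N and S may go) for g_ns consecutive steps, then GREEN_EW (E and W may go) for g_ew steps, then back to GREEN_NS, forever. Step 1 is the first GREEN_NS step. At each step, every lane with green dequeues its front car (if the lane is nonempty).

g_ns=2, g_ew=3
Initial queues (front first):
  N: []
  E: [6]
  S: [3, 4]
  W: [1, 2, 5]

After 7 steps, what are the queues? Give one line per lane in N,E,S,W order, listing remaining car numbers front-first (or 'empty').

Step 1 [NS]: N:empty,E:wait,S:car3-GO,W:wait | queues: N=0 E=1 S=1 W=3
Step 2 [NS]: N:empty,E:wait,S:car4-GO,W:wait | queues: N=0 E=1 S=0 W=3
Step 3 [EW]: N:wait,E:car6-GO,S:wait,W:car1-GO | queues: N=0 E=0 S=0 W=2
Step 4 [EW]: N:wait,E:empty,S:wait,W:car2-GO | queues: N=0 E=0 S=0 W=1
Step 5 [EW]: N:wait,E:empty,S:wait,W:car5-GO | queues: N=0 E=0 S=0 W=0

N: empty
E: empty
S: empty
W: empty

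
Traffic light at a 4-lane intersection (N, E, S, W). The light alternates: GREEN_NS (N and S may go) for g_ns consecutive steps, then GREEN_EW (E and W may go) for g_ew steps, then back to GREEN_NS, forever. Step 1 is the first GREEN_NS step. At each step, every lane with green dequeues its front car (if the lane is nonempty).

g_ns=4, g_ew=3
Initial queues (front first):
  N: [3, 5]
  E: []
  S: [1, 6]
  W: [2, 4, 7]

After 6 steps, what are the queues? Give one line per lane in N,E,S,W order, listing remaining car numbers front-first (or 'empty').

Step 1 [NS]: N:car3-GO,E:wait,S:car1-GO,W:wait | queues: N=1 E=0 S=1 W=3
Step 2 [NS]: N:car5-GO,E:wait,S:car6-GO,W:wait | queues: N=0 E=0 S=0 W=3
Step 3 [NS]: N:empty,E:wait,S:empty,W:wait | queues: N=0 E=0 S=0 W=3
Step 4 [NS]: N:empty,E:wait,S:empty,W:wait | queues: N=0 E=0 S=0 W=3
Step 5 [EW]: N:wait,E:empty,S:wait,W:car2-GO | queues: N=0 E=0 S=0 W=2
Step 6 [EW]: N:wait,E:empty,S:wait,W:car4-GO | queues: N=0 E=0 S=0 W=1

N: empty
E: empty
S: empty
W: 7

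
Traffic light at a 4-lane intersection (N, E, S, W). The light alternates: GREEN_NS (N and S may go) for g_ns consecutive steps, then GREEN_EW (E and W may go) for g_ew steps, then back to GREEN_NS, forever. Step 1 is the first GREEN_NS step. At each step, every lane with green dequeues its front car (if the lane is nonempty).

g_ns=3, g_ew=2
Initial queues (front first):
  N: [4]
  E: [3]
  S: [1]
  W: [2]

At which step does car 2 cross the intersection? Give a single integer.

Step 1 [NS]: N:car4-GO,E:wait,S:car1-GO,W:wait | queues: N=0 E=1 S=0 W=1
Step 2 [NS]: N:empty,E:wait,S:empty,W:wait | queues: N=0 E=1 S=0 W=1
Step 3 [NS]: N:empty,E:wait,S:empty,W:wait | queues: N=0 E=1 S=0 W=1
Step 4 [EW]: N:wait,E:car3-GO,S:wait,W:car2-GO | queues: N=0 E=0 S=0 W=0
Car 2 crosses at step 4

4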